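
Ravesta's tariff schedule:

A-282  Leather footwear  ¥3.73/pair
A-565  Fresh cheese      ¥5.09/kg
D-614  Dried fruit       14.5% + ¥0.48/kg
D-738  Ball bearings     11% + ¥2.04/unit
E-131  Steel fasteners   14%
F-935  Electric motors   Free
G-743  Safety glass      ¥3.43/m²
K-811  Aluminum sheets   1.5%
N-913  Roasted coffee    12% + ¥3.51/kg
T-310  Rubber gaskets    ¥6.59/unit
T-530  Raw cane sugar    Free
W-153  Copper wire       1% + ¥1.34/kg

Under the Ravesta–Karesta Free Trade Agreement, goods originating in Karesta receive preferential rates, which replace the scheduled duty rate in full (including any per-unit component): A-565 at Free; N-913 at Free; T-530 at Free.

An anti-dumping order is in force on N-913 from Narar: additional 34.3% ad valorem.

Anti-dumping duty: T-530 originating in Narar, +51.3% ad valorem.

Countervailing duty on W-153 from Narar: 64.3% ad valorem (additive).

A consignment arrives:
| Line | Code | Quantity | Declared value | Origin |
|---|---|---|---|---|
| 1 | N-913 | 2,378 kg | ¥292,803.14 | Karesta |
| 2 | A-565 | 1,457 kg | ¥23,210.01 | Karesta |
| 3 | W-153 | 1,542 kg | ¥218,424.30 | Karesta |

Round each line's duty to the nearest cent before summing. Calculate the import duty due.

Line 1 (N-913, Karesta, 2,378 kg, ¥292,803.14):
Base rate for N-913 is 12% + ¥3.51/kg.
Origin Karesta qualifies under the Ravesta–Karesta agreement and N-913 is covered: preferential rate Free applies instead.
The additional-duty order on N-913 targets Narar, not Karesta; it does not apply.
Duty = ¥292,803.14 × 0% = ¥0.00.
Line 2 (A-565, Karesta, 1,457 kg, ¥23,210.01):
Base rate for A-565 is ¥5.09/kg.
Origin Karesta qualifies under the Ravesta–Karesta agreement and A-565 is covered: preferential rate Free applies instead.
Duty = ¥23,210.01 × 0% = ¥0.00.
Line 3 (W-153, Karesta, 1,542 kg, ¥218,424.30):
Base rate for W-153 is 1% + ¥1.34/kg.
Origin Karesta is the FTA partner but W-153 is not on the preference list; base rate stands.
The additional-duty order on W-153 targets Narar, not Karesta; it does not apply.
Duty = ¥218,424.30 × 1% + 1,542 × ¥1.34 = ¥4,250.52.
Total = ¥0.00 + ¥0.00 + ¥4,250.52 = ¥4,250.52.

¥4,250.52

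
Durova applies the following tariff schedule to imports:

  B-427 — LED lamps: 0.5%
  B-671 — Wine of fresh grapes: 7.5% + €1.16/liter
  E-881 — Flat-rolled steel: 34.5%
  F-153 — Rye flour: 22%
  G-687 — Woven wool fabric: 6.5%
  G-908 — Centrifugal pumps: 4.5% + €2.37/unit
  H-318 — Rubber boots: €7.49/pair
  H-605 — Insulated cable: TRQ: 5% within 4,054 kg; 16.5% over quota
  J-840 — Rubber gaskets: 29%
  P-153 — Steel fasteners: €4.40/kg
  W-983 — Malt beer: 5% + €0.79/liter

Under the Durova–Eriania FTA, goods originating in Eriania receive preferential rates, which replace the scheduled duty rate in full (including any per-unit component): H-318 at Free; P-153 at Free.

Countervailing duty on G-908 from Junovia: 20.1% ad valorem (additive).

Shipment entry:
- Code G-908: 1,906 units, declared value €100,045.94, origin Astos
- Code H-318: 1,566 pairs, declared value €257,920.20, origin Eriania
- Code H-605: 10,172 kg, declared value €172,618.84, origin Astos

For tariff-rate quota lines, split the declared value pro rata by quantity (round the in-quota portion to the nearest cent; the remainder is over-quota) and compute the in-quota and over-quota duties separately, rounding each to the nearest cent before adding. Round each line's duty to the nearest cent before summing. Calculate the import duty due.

€29,589.82

Line 1 (G-908, Astos, 1,906 units, €100,045.94):
Base rate for G-908 is 4.5% + €2.37/unit.
The additional-duty order on G-908 targets Junovia, not Astos; it does not apply.
Duty = €100,045.94 × 4.5% + 1,906 × €2.37 = €9,019.29.
Line 2 (H-318, Eriania, 1,566 pairs, €257,920.20):
Base rate for H-318 is €7.49/pair.
Origin Eriania qualifies under the Durova–Eriania agreement and H-318 is covered: preferential rate Free applies instead.
Duty = €257,920.20 × 0% = €0.00.
Line 3 (H-605, Astos, 10,172 kg, €172,618.84):
Code H-605 is under a tariff-rate quota (threshold 4,054 kg). In-quota: 4,054 kg at 5%; over-quota: 6,118 kg at 16.5%.
Pro-rata value split: in-quota = €172,618.84 × 4,054/10,172 = €68,796.38; over-quota = €172,618.84 − €68,796.38 = €103,822.46.
In-quota duty = €68,796.38 × 5% = €3,439.82. Over-quota duty = €103,822.46 × 16.5% = €17,130.71.
Line duty = €3,439.82 + €17,130.71 = €20,570.53.
Total = €9,019.29 + €0.00 + €20,570.53 = €29,589.82.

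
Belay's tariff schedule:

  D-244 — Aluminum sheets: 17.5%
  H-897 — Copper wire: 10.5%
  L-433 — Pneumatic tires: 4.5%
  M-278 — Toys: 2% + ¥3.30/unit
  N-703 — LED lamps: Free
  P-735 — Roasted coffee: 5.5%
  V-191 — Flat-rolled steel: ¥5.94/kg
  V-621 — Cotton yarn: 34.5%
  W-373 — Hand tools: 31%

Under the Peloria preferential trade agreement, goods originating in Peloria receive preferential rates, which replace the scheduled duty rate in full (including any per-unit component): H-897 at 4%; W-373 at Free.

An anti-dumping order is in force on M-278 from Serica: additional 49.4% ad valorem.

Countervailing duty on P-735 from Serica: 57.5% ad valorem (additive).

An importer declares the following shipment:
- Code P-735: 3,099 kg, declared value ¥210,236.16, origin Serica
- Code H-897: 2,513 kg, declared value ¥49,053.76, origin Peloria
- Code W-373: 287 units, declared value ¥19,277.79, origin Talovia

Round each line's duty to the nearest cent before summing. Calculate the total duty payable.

¥140,387.04

Line 1 (P-735, Serica, 3,099 kg, ¥210,236.16):
Base rate for P-735 is 5.5%.
Additional duty on P-735 from Serica: +57.5%. Applied ad valorem rate: 5.5% + 57.5% = 63%.
Duty = ¥210,236.16 × 63% = ¥132,448.78.
Line 2 (H-897, Peloria, 2,513 kg, ¥49,053.76):
Base rate for H-897 is 10.5%.
Origin Peloria qualifies under the Belay–Peloria agreement and H-897 is covered: preferential rate 4% applies instead.
Duty = ¥49,053.76 × 4% = ¥1,962.15.
Line 3 (W-373, Talovia, 287 units, ¥19,277.79):
Base rate for W-373 is 31%.
W-373 has an FTA preferential rate, but origin Talovia is not Peloria; base rate stands.
Duty = ¥19,277.79 × 31% = ¥5,976.11.
Total = ¥132,448.78 + ¥1,962.15 + ¥5,976.11 = ¥140,387.04.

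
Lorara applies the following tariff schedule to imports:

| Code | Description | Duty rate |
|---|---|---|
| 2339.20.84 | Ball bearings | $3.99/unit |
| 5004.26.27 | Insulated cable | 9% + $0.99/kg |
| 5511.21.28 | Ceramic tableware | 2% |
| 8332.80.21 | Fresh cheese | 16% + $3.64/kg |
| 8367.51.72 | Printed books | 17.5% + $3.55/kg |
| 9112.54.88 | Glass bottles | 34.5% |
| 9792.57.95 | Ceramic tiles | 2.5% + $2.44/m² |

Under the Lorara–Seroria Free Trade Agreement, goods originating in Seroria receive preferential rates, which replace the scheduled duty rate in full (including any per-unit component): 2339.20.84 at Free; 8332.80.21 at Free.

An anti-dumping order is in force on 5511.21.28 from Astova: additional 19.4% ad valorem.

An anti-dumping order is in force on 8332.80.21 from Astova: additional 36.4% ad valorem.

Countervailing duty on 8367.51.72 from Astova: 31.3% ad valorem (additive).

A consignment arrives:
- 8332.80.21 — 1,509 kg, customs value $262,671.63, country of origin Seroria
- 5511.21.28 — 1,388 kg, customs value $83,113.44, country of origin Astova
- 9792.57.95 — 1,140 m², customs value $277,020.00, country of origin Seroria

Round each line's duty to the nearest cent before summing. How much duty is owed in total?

$27,493.38

Line 1 (8332.80.21, Seroria, 1,509 kg, $262,671.63):
Base rate for 8332.80.21 is 16% + $3.64/kg.
Origin Seroria qualifies under the Lorara–Seroria agreement and 8332.80.21 is covered: preferential rate Free applies instead.
The additional-duty order on 8332.80.21 targets Astova, not Seroria; it does not apply.
Duty = $262,671.63 × 0% = $0.00.
Line 2 (5511.21.28, Astova, 1,388 kg, $83,113.44):
Base rate for 5511.21.28 is 2%.
Additional duty on 5511.21.28 from Astova: +19.4%. Applied ad valorem rate: 2% + 19.4% = 21.4%.
Duty = $83,113.44 × 21.4% = $17,786.28.
Line 3 (9792.57.95, Seroria, 1,140 m², $277,020.00):
Base rate for 9792.57.95 is 2.5% + $2.44/m².
Origin Seroria is the FTA partner but 9792.57.95 is not on the preference list; base rate stands.
Duty = $277,020.00 × 2.5% + 1,140 × $2.44 = $9,707.10.
Total = $0.00 + $17,786.28 + $9,707.10 = $27,493.38.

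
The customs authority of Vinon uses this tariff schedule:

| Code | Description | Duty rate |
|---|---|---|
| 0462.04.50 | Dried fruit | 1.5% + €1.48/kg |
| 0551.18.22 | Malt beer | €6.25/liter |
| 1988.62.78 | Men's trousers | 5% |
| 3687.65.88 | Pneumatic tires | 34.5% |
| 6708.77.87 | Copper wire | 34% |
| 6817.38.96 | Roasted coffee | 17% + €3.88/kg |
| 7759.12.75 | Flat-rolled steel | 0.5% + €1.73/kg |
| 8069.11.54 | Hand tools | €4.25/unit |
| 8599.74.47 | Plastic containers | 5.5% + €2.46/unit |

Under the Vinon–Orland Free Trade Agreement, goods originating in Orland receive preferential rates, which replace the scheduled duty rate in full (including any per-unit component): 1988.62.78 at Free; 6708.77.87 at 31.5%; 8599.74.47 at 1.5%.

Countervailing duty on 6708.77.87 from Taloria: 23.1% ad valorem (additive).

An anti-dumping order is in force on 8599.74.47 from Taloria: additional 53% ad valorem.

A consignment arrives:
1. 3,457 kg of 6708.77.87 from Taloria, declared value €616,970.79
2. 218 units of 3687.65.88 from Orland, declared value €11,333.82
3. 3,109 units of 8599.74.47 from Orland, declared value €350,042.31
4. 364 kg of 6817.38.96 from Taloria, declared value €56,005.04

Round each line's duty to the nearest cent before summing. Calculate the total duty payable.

€372,384.30

Line 1 (6708.77.87, Taloria, 3,457 kg, €616,970.79):
Base rate for 6708.77.87 is 34%.
6708.77.87 has an FTA preferential rate, but origin Taloria is not Orland; base rate stands.
Additional duty on 6708.77.87 from Taloria: +23.1%. Applied ad valorem rate: 34% + 23.1% = 57.1%.
Duty = €616,970.79 × 57.1% = €352,290.32.
Line 2 (3687.65.88, Orland, 218 units, €11,333.82):
Base rate for 3687.65.88 is 34.5%.
Origin Orland is the FTA partner but 3687.65.88 is not on the preference list; base rate stands.
Duty = €11,333.82 × 34.5% = €3,910.17.
Line 3 (8599.74.47, Orland, 3,109 units, €350,042.31):
Base rate for 8599.74.47 is 5.5% + €2.46/unit.
Origin Orland qualifies under the Vinon–Orland agreement and 8599.74.47 is covered: preferential rate 1.5% applies instead.
The additional-duty order on 8599.74.47 targets Taloria, not Orland; it does not apply.
Duty = €350,042.31 × 1.5% = €5,250.63.
Line 4 (6817.38.96, Taloria, 364 kg, €56,005.04):
Base rate for 6817.38.96 is 17% + €3.88/kg.
Duty = €56,005.04 × 17% + 364 × €3.88 = €10,933.18.
Total = €352,290.32 + €3,910.17 + €5,250.63 + €10,933.18 = €372,384.30.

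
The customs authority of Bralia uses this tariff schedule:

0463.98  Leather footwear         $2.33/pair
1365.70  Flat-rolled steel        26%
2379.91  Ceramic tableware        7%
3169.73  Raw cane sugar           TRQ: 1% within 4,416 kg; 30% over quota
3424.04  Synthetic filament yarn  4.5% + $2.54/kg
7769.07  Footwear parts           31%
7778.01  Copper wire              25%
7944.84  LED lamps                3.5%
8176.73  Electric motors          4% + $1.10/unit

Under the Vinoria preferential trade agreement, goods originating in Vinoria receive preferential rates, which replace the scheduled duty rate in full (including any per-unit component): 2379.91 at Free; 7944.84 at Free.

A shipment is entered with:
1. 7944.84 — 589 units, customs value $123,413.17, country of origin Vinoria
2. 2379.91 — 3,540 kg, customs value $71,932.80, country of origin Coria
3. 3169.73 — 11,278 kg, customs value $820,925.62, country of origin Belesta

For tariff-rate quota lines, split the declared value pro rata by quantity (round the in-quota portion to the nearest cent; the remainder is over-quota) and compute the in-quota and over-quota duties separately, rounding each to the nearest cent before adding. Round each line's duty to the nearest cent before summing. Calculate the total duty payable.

$158,095.20

Line 1 (7944.84, Vinoria, 589 units, $123,413.17):
Base rate for 7944.84 is 3.5%.
Origin Vinoria qualifies under the Bralia–Vinoria agreement and 7944.84 is covered: preferential rate Free applies instead.
Duty = $123,413.17 × 0% = $0.00.
Line 2 (2379.91, Coria, 3,540 kg, $71,932.80):
Base rate for 2379.91 is 7%.
2379.91 has an FTA preferential rate, but origin Coria is not Vinoria; base rate stands.
Duty = $71,932.80 × 7% = $5,035.30.
Line 3 (3169.73, Belesta, 11,278 kg, $820,925.62):
Code 3169.73 is under a tariff-rate quota (threshold 4,416 kg). In-quota: 4,416 kg at 1%; over-quota: 6,862 kg at 30%.
Pro-rata value split: in-quota = $820,925.62 × 4,416/11,278 = $321,440.64; over-quota = $820,925.62 − $321,440.64 = $499,484.98.
In-quota duty = $321,440.64 × 1% = $3,214.41. Over-quota duty = $499,484.98 × 30% = $149,845.49.
Line duty = $3,214.41 + $149,845.49 = $153,059.90.
Total = $0.00 + $5,035.30 + $153,059.90 = $158,095.20.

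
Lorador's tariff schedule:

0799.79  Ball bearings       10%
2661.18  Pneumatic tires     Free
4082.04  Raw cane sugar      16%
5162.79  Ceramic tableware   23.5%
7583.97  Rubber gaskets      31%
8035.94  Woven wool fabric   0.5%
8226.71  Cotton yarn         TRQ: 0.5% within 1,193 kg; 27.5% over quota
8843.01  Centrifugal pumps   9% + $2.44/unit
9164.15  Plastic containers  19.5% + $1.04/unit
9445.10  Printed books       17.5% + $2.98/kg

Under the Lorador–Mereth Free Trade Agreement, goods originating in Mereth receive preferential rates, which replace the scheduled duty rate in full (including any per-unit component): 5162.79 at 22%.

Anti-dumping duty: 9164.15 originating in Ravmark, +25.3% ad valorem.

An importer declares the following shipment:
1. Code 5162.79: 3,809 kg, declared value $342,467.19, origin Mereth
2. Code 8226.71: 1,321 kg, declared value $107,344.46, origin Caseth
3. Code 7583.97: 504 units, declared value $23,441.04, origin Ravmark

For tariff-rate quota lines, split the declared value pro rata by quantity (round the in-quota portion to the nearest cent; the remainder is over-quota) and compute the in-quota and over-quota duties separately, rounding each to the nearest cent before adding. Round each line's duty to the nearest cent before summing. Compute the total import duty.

$85,954.57

Line 1 (5162.79, Mereth, 3,809 kg, $342,467.19):
Base rate for 5162.79 is 23.5%.
Origin Mereth qualifies under the Lorador–Mereth agreement and 5162.79 is covered: preferential rate 22% applies instead.
Duty = $342,467.19 × 22% = $75,342.78.
Line 2 (8226.71, Caseth, 1,321 kg, $107,344.46):
Code 8226.71 is under a tariff-rate quota (threshold 1,193 kg). In-quota: 1,193 kg at 0.5%; over-quota: 128 kg at 27.5%.
Pro-rata value split: in-quota = $107,344.46 × 1,193/1,321 = $96,943.18; over-quota = $107,344.46 − $96,943.18 = $10,401.28.
In-quota duty = $96,943.18 × 0.5% = $484.72. Over-quota duty = $10,401.28 × 27.5% = $2,860.35.
Line duty = $484.72 + $2,860.35 = $3,345.07.
Line 3 (7583.97, Ravmark, 504 units, $23,441.04):
Base rate for 7583.97 is 31%.
Duty = $23,441.04 × 31% = $7,266.72.
Total = $75,342.78 + $3,345.07 + $7,266.72 = $85,954.57.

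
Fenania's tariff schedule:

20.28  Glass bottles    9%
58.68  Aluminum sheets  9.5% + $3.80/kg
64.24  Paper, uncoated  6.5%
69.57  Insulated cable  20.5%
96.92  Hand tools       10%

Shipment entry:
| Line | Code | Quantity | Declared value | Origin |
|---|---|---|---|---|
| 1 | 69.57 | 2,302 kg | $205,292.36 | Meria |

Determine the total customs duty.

$42,084.93

Line 1 (69.57, Meria, 2,302 kg, $205,292.36):
Base rate for 69.57 is 20.5%.
Duty = $205,292.36 × 20.5% = $42,084.93.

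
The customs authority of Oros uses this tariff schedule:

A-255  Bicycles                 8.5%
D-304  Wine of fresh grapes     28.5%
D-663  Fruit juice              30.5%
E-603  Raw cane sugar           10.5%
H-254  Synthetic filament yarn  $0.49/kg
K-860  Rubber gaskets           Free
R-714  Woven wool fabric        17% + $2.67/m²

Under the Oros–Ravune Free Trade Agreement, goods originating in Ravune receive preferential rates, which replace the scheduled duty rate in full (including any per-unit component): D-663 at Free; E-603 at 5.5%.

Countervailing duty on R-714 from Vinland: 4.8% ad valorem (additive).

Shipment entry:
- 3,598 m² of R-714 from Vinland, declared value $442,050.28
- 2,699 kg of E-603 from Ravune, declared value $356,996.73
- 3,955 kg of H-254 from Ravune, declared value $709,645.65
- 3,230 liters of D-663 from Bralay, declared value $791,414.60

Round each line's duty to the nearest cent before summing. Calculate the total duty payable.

Line 1 (R-714, Vinland, 3,598 m², $442,050.28):
Base rate for R-714 is 17% + $2.67/m².
Additional duty on R-714 from Vinland: +4.8%. Applied ad valorem rate: 17% + 4.8% = 21.8%.
Duty = $442,050.28 × 21.8% + 3,598 × $2.67 = $105,973.62.
Line 2 (E-603, Ravune, 2,699 kg, $356,996.73):
Base rate for E-603 is 10.5%.
Origin Ravune qualifies under the Oros–Ravune agreement and E-603 is covered: preferential rate 5.5% applies instead.
Duty = $356,996.73 × 5.5% = $19,634.82.
Line 3 (H-254, Ravune, 3,955 kg, $709,645.65):
Base rate for H-254 is $0.49/kg.
Origin Ravune is the FTA partner but H-254 is not on the preference list; base rate stands.
Duty = 3,955 × $0.49 = $1,937.95.
Line 4 (D-663, Bralay, 3,230 liters, $791,414.60):
Base rate for D-663 is 30.5%.
D-663 has an FTA preferential rate, but origin Bralay is not Ravune; base rate stands.
Duty = $791,414.60 × 30.5% = $241,381.45.
Total = $105,973.62 + $19,634.82 + $1,937.95 + $241,381.45 = $368,927.84.

$368,927.84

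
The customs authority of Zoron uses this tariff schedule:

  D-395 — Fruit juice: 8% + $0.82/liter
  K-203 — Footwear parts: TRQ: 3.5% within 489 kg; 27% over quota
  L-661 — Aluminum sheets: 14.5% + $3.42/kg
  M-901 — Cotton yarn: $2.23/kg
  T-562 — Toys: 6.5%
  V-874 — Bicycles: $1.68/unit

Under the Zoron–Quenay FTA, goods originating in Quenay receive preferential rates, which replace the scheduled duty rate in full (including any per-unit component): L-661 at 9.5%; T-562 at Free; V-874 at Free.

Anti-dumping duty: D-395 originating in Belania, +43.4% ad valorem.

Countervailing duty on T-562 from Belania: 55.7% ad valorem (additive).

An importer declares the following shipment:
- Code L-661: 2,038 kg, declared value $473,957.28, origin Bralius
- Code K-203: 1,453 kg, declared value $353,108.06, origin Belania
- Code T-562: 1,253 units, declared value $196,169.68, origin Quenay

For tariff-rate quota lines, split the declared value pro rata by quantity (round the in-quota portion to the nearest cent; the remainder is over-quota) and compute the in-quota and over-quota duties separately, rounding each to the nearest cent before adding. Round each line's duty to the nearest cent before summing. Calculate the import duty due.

Line 1 (L-661, Bralius, 2,038 kg, $473,957.28):
Base rate for L-661 is 14.5% + $3.42/kg.
L-661 has an FTA preferential rate, but origin Bralius is not Quenay; base rate stands.
Duty = $473,957.28 × 14.5% + 2,038 × $3.42 = $75,693.77.
Line 2 (K-203, Belania, 1,453 kg, $353,108.06):
Code K-203 is under a tariff-rate quota (threshold 489 kg). In-quota: 489 kg at 3.5%; over-quota: 964 kg at 27%.
Pro-rata value split: in-quota = $353,108.06 × 489/1,453 = $118,836.78; over-quota = $353,108.06 − $118,836.78 = $234,271.28.
In-quota duty = $118,836.78 × 3.5% = $4,159.29. Over-quota duty = $234,271.28 × 27% = $63,253.25.
Line duty = $4,159.29 + $63,253.25 = $67,412.54.
Line 3 (T-562, Quenay, 1,253 units, $196,169.68):
Base rate for T-562 is 6.5%.
Origin Quenay qualifies under the Zoron–Quenay agreement and T-562 is covered: preferential rate Free applies instead.
The additional-duty order on T-562 targets Belania, not Quenay; it does not apply.
Duty = $196,169.68 × 0% = $0.00.
Total = $75,693.77 + $67,412.54 + $0.00 = $143,106.31.

$143,106.31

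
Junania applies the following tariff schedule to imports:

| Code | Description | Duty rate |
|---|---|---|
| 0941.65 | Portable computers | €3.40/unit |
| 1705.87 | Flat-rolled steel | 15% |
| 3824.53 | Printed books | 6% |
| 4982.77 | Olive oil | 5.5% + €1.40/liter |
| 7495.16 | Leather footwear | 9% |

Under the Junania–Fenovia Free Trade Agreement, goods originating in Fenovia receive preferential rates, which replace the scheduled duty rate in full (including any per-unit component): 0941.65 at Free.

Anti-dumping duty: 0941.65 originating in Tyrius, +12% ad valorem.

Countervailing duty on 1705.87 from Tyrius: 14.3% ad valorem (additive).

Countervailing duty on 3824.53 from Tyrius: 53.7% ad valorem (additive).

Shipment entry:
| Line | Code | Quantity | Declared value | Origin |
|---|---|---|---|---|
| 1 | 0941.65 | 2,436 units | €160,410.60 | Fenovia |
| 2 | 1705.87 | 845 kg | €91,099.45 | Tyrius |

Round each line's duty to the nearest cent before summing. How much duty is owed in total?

€26,692.14

Line 1 (0941.65, Fenovia, 2,436 units, €160,410.60):
Base rate for 0941.65 is €3.40/unit.
Origin Fenovia qualifies under the Junania–Fenovia agreement and 0941.65 is covered: preferential rate Free applies instead.
The additional-duty order on 0941.65 targets Tyrius, not Fenovia; it does not apply.
Duty = €160,410.60 × 0% = €0.00.
Line 2 (1705.87, Tyrius, 845 kg, €91,099.45):
Base rate for 1705.87 is 15%.
Additional duty on 1705.87 from Tyrius: +14.3%. Applied ad valorem rate: 15% + 14.3% = 29.3%.
Duty = €91,099.45 × 29.3% = €26,692.14.
Total = €0.00 + €26,692.14 = €26,692.14.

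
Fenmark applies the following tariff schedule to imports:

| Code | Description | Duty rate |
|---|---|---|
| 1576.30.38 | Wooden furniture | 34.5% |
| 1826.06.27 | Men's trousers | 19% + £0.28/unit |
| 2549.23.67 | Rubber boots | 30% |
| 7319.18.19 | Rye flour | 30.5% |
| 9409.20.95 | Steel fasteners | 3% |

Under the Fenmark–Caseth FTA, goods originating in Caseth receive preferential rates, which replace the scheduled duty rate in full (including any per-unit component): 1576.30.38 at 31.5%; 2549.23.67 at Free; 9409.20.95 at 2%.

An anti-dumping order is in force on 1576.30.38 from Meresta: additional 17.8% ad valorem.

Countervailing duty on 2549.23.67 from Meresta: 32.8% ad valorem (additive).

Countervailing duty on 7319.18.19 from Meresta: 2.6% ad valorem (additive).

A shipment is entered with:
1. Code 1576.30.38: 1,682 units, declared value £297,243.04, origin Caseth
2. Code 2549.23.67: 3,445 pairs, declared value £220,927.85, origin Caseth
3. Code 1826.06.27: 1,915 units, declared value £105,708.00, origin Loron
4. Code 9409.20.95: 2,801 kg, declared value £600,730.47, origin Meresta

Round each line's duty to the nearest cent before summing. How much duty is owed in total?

£132,274.19

Line 1 (1576.30.38, Caseth, 1,682 units, £297,243.04):
Base rate for 1576.30.38 is 34.5%.
Origin Caseth qualifies under the Fenmark–Caseth agreement and 1576.30.38 is covered: preferential rate 31.5% applies instead.
The additional-duty order on 1576.30.38 targets Meresta, not Caseth; it does not apply.
Duty = £297,243.04 × 31.5% = £93,631.56.
Line 2 (2549.23.67, Caseth, 3,445 pairs, £220,927.85):
Base rate for 2549.23.67 is 30%.
Origin Caseth qualifies under the Fenmark–Caseth agreement and 2549.23.67 is covered: preferential rate Free applies instead.
The additional-duty order on 2549.23.67 targets Meresta, not Caseth; it does not apply.
Duty = £220,927.85 × 0% = £0.00.
Line 3 (1826.06.27, Loron, 1,915 units, £105,708.00):
Base rate for 1826.06.27 is 19% + £0.28/unit.
Duty = £105,708.00 × 19% + 1,915 × £0.28 = £20,620.72.
Line 4 (9409.20.95, Meresta, 2,801 kg, £600,730.47):
Base rate for 9409.20.95 is 3%.
9409.20.95 has an FTA preferential rate, but origin Meresta is not Caseth; base rate stands.
Duty = £600,730.47 × 3% = £18,021.91.
Total = £93,631.56 + £0.00 + £20,620.72 + £18,021.91 = £132,274.19.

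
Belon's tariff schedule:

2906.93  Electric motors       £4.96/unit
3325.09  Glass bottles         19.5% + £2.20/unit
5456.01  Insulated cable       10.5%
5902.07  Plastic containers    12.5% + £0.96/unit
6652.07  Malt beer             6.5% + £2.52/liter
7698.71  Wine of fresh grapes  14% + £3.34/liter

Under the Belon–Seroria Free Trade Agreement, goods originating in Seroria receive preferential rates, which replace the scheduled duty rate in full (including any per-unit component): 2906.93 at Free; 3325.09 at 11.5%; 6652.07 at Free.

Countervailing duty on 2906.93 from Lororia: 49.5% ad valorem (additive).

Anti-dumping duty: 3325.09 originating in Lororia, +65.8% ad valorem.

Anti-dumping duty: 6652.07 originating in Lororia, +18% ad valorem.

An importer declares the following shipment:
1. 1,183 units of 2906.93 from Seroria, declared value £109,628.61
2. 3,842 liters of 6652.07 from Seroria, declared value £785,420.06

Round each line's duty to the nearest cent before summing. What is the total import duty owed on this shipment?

£0.00

Line 1 (2906.93, Seroria, 1,183 units, £109,628.61):
Base rate for 2906.93 is £4.96/unit.
Origin Seroria qualifies under the Belon–Seroria agreement and 2906.93 is covered: preferential rate Free applies instead.
The additional-duty order on 2906.93 targets Lororia, not Seroria; it does not apply.
Duty = £109,628.61 × 0% = £0.00.
Line 2 (6652.07, Seroria, 3,842 liters, £785,420.06):
Base rate for 6652.07 is 6.5% + £2.52/liter.
Origin Seroria qualifies under the Belon–Seroria agreement and 6652.07 is covered: preferential rate Free applies instead.
The additional-duty order on 6652.07 targets Lororia, not Seroria; it does not apply.
Duty = £785,420.06 × 0% = £0.00.
Total = £0.00 + £0.00 = £0.00.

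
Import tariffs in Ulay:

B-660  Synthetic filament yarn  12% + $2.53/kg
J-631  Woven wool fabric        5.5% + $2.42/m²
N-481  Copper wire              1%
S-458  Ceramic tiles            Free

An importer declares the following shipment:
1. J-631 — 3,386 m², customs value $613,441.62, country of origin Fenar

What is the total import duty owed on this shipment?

$41,933.41

Line 1 (J-631, Fenar, 3,386 m², $613,441.62):
Base rate for J-631 is 5.5% + $2.42/m².
Duty = $613,441.62 × 5.5% + 3,386 × $2.42 = $41,933.41.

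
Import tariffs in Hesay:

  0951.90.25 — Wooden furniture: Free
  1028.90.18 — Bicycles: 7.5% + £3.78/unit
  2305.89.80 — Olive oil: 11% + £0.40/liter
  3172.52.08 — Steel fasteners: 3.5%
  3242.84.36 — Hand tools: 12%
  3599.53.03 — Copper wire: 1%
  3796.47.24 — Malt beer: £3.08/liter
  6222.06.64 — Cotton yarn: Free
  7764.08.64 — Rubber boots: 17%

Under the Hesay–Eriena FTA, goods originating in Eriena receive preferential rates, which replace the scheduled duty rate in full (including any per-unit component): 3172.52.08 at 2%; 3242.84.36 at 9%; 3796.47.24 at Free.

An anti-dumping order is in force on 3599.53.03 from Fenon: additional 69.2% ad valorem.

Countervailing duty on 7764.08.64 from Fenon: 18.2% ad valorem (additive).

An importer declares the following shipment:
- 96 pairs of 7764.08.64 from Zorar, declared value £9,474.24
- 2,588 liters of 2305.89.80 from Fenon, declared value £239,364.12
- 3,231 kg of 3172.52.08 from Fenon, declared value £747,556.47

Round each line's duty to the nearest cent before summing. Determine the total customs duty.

Line 1 (7764.08.64, Zorar, 96 pairs, £9,474.24):
Base rate for 7764.08.64 is 17%.
The additional-duty order on 7764.08.64 targets Fenon, not Zorar; it does not apply.
Duty = £9,474.24 × 17% = £1,610.62.
Line 2 (2305.89.80, Fenon, 2,588 liters, £239,364.12):
Base rate for 2305.89.80 is 11% + £0.40/liter.
Duty = £239,364.12 × 11% + 2,588 × £0.40 = £27,365.25.
Line 3 (3172.52.08, Fenon, 3,231 kg, £747,556.47):
Base rate for 3172.52.08 is 3.5%.
3172.52.08 has an FTA preferential rate, but origin Fenon is not Eriena; base rate stands.
Duty = £747,556.47 × 3.5% = £26,164.48.
Total = £1,610.62 + £27,365.25 + £26,164.48 = £55,140.35.

£55,140.35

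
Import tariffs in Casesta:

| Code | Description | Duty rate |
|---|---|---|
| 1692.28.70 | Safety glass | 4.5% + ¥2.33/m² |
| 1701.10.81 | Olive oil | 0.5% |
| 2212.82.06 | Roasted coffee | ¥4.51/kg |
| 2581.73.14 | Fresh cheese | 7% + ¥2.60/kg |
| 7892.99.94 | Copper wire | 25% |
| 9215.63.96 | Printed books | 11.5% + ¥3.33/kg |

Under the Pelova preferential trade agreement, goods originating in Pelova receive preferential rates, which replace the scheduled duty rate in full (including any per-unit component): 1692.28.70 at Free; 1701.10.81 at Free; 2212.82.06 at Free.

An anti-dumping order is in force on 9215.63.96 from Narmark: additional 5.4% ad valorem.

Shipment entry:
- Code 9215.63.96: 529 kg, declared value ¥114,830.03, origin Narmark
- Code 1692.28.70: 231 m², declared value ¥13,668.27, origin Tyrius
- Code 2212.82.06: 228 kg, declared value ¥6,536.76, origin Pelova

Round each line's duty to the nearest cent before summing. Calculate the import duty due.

Line 1 (9215.63.96, Narmark, 529 kg, ¥114,830.03):
Base rate for 9215.63.96 is 11.5% + ¥3.33/kg.
Additional duty on 9215.63.96 from Narmark: +5.4%. Applied ad valorem rate: 11.5% + 5.4% = 16.9%.
Duty = ¥114,830.03 × 16.9% + 529 × ¥3.33 = ¥21,167.85.
Line 2 (1692.28.70, Tyrius, 231 m², ¥13,668.27):
Base rate for 1692.28.70 is 4.5% + ¥2.33/m².
1692.28.70 has an FTA preferential rate, but origin Tyrius is not Pelova; base rate stands.
Duty = ¥13,668.27 × 4.5% + 231 × ¥2.33 = ¥1,153.30.
Line 3 (2212.82.06, Pelova, 228 kg, ¥6,536.76):
Base rate for 2212.82.06 is ¥4.51/kg.
Origin Pelova qualifies under the Casesta–Pelova agreement and 2212.82.06 is covered: preferential rate Free applies instead.
Duty = ¥6,536.76 × 0% = ¥0.00.
Total = ¥21,167.85 + ¥1,153.30 + ¥0.00 = ¥22,321.15.

¥22,321.15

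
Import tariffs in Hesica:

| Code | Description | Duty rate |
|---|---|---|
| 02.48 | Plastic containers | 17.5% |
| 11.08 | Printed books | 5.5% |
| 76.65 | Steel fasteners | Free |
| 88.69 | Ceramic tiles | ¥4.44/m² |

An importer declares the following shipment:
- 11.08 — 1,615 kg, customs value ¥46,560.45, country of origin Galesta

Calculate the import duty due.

¥2,560.82

Line 1 (11.08, Galesta, 1,615 kg, ¥46,560.45):
Base rate for 11.08 is 5.5%.
Duty = ¥46,560.45 × 5.5% = ¥2,560.82.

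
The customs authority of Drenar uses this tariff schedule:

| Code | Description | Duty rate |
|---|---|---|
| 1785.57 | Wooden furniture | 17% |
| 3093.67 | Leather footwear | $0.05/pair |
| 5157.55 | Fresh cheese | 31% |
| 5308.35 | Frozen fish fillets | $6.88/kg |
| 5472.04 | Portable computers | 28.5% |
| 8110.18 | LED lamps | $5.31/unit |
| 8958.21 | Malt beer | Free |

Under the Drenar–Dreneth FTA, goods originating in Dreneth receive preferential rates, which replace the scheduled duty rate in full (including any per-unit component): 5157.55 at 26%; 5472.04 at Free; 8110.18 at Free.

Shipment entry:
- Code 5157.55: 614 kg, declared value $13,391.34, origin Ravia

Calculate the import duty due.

$4,151.32

Line 1 (5157.55, Ravia, 614 kg, $13,391.34):
Base rate for 5157.55 is 31%.
5157.55 has an FTA preferential rate, but origin Ravia is not Dreneth; base rate stands.
Duty = $13,391.34 × 31% = $4,151.32.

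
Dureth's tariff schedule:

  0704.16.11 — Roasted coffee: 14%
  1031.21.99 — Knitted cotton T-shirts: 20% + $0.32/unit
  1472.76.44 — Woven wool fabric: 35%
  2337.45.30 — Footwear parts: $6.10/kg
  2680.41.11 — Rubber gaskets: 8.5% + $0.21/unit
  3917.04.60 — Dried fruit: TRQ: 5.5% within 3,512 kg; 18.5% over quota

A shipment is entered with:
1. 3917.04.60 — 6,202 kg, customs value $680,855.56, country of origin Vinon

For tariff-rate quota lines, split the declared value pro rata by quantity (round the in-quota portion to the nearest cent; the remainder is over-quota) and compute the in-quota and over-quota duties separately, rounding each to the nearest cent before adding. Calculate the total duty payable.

Line 1 (3917.04.60, Vinon, 6,202 kg, $680,855.56):
Code 3917.04.60 is under a tariff-rate quota (threshold 3,512 kg). In-quota: 3,512 kg at 5.5%; over-quota: 2,690 kg at 18.5%.
Pro-rata value split: in-quota = $680,855.56 × 3,512/6,202 = $385,547.36; over-quota = $680,855.56 − $385,547.36 = $295,308.20.
In-quota duty = $385,547.36 × 5.5% = $21,205.10. Over-quota duty = $295,308.20 × 18.5% = $54,632.02.
Line duty = $21,205.10 + $54,632.02 = $75,837.12.

$75,837.12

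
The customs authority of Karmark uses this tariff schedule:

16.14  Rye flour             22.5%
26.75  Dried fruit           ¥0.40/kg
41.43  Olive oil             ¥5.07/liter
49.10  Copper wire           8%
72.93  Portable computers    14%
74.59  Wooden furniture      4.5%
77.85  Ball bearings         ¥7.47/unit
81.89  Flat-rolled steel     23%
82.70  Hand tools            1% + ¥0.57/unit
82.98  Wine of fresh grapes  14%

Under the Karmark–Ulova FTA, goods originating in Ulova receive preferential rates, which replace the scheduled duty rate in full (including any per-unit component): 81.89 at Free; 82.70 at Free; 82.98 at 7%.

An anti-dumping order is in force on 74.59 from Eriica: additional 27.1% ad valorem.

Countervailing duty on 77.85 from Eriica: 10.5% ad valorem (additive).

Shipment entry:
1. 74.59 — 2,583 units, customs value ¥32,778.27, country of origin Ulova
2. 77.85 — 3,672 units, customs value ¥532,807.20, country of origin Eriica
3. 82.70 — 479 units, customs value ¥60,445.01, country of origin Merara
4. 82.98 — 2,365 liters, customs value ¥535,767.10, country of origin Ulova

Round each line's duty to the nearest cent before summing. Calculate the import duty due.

¥123,230.80

Line 1 (74.59, Ulova, 2,583 units, ¥32,778.27):
Base rate for 74.59 is 4.5%.
Origin Ulova is the FTA partner but 74.59 is not on the preference list; base rate stands.
The additional-duty order on 74.59 targets Eriica, not Ulova; it does not apply.
Duty = ¥32,778.27 × 4.5% = ¥1,475.02.
Line 2 (77.85, Eriica, 3,672 units, ¥532,807.20):
Base rate for 77.85 is ¥7.47/unit.
Additional duty on 77.85 from Eriica: +10.5% ad valorem. Applied ad valorem rate = 10.5%.
Duty = ¥532,807.20 × 10.5% + 3,672 × ¥7.47 = ¥83,374.60.
Line 3 (82.70, Merara, 479 units, ¥60,445.01):
Base rate for 82.70 is 1% + ¥0.57/unit.
82.70 has an FTA preferential rate, but origin Merara is not Ulova; base rate stands.
Duty = ¥60,445.01 × 1% + 479 × ¥0.57 = ¥877.48.
Line 4 (82.98, Ulova, 2,365 liters, ¥535,767.10):
Base rate for 82.98 is 14%.
Origin Ulova qualifies under the Karmark–Ulova agreement and 82.98 is covered: preferential rate 7% applies instead.
Duty = ¥535,767.10 × 7% = ¥37,503.70.
Total = ¥1,475.02 + ¥83,374.60 + ¥877.48 + ¥37,503.70 = ¥123,230.80.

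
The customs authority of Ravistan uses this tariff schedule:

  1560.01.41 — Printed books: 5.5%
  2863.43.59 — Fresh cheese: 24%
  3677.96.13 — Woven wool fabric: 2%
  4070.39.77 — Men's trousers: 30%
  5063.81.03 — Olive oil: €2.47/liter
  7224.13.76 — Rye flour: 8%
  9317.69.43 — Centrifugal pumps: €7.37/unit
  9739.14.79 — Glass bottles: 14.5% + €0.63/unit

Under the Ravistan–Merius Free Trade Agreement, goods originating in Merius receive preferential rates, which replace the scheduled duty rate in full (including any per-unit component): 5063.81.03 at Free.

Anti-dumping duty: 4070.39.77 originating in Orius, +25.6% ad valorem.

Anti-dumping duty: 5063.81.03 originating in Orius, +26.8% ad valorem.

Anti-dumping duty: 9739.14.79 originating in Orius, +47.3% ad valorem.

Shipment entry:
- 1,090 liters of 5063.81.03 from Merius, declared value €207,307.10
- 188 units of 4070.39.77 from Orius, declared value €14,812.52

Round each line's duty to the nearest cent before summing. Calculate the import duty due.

Line 1 (5063.81.03, Merius, 1,090 liters, €207,307.10):
Base rate for 5063.81.03 is €2.47/liter.
Origin Merius qualifies under the Ravistan–Merius agreement and 5063.81.03 is covered: preferential rate Free applies instead.
The additional-duty order on 5063.81.03 targets Orius, not Merius; it does not apply.
Duty = €207,307.10 × 0% = €0.00.
Line 2 (4070.39.77, Orius, 188 units, €14,812.52):
Base rate for 4070.39.77 is 30%.
Additional duty on 4070.39.77 from Orius: +25.6%. Applied ad valorem rate: 30% + 25.6% = 55.6%.
Duty = €14,812.52 × 55.6% = €8,235.76.
Total = €0.00 + €8,235.76 = €8,235.76.

€8,235.76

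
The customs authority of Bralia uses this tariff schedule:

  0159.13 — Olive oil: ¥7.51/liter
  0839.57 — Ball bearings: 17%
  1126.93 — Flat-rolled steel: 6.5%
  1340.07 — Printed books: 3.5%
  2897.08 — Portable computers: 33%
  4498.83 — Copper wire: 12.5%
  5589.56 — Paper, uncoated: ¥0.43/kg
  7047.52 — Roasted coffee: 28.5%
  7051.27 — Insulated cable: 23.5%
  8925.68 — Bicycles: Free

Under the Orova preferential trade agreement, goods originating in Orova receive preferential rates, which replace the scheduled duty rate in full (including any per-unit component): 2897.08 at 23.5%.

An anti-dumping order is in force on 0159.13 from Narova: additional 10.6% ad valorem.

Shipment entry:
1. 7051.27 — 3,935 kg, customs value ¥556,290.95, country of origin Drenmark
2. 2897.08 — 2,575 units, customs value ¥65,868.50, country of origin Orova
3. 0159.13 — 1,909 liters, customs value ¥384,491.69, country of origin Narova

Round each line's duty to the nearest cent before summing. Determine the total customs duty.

¥201,300.18

Line 1 (7051.27, Drenmark, 3,935 kg, ¥556,290.95):
Base rate for 7051.27 is 23.5%.
Duty = ¥556,290.95 × 23.5% = ¥130,728.37.
Line 2 (2897.08, Orova, 2,575 units, ¥65,868.50):
Base rate for 2897.08 is 33%.
Origin Orova qualifies under the Bralia–Orova agreement and 2897.08 is covered: preferential rate 23.5% applies instead.
Duty = ¥65,868.50 × 23.5% = ¥15,479.10.
Line 3 (0159.13, Narova, 1,909 liters, ¥384,491.69):
Base rate for 0159.13 is ¥7.51/liter.
Additional duty on 0159.13 from Narova: +10.6% ad valorem. Applied ad valorem rate = 10.6%.
Duty = ¥384,491.69 × 10.6% + 1,909 × ¥7.51 = ¥55,092.71.
Total = ¥130,728.37 + ¥15,479.10 + ¥55,092.71 = ¥201,300.18.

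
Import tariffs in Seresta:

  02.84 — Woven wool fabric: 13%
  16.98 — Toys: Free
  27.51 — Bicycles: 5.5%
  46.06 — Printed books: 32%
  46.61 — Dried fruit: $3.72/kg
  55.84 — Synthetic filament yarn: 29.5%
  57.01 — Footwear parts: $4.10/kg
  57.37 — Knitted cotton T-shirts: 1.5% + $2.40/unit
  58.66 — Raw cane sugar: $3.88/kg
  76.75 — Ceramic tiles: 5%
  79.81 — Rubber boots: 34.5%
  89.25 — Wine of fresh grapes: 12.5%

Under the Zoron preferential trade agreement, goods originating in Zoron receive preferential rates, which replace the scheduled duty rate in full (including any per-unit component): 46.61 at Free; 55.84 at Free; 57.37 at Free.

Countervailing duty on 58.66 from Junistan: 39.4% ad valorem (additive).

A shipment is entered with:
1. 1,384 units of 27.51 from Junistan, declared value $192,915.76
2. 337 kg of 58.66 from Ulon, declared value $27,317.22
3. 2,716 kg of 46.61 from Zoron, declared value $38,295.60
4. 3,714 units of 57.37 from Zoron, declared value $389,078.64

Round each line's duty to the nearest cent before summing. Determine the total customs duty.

$11,917.93

Line 1 (27.51, Junistan, 1,384 units, $192,915.76):
Base rate for 27.51 is 5.5%.
Duty = $192,915.76 × 5.5% = $10,610.37.
Line 2 (58.66, Ulon, 337 kg, $27,317.22):
Base rate for 58.66 is $3.88/kg.
The additional-duty order on 58.66 targets Junistan, not Ulon; it does not apply.
Duty = 337 × $3.88 = $1,307.56.
Line 3 (46.61, Zoron, 2,716 kg, $38,295.60):
Base rate for 46.61 is $3.72/kg.
Origin Zoron qualifies under the Seresta–Zoron agreement and 46.61 is covered: preferential rate Free applies instead.
Duty = $38,295.60 × 0% = $0.00.
Line 4 (57.37, Zoron, 3,714 units, $389,078.64):
Base rate for 57.37 is 1.5% + $2.40/unit.
Origin Zoron qualifies under the Seresta–Zoron agreement and 57.37 is covered: preferential rate Free applies instead.
Duty = $389,078.64 × 0% = $0.00.
Total = $10,610.37 + $1,307.56 + $0.00 + $0.00 = $11,917.93.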